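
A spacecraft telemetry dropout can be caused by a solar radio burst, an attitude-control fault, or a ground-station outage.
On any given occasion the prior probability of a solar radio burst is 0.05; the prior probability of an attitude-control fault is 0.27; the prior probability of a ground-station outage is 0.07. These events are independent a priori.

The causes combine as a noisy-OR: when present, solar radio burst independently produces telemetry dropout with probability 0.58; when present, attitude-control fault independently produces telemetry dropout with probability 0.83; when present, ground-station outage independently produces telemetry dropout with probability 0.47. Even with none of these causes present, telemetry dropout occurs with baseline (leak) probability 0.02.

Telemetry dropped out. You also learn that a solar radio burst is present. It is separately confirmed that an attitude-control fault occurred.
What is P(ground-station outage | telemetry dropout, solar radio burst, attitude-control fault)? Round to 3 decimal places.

P(ground-station outage | telemetry dropout, solar radio burst, attitude-control fault) ≈ 0.072

Under noisy-OR, P(telemetry dropout | causes) = 1 − (1−0.02)·∏(1−qᵢ) over the active causes.
For the numerator, keep only ground-station outage=true terms: 0.962915*0.07 = 0.067404
Denominator P(telemetry dropout | solar radio burst, attitude-control fault): 0.930028*0.93 + 0.962915*0.07 = 0.932330
P(ground-station outage | telemetry dropout, solar radio burst, attitude-control fault) = 0.067404/0.932330 ≈ 0.072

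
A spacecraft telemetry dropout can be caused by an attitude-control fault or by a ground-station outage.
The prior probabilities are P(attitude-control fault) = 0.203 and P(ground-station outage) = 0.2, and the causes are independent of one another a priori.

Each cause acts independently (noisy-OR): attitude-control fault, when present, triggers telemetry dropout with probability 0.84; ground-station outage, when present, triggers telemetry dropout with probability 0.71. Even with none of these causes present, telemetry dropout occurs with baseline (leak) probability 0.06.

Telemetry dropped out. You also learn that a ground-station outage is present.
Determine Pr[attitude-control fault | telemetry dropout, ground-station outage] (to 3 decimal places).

Under noisy-OR, P(telemetry dropout | causes) = 1 − (1−0.06)·∏(1−qᵢ) over the active causes.
By total probability over both values of attitude-control fault:
  P(telemetry dropout | ground-station outage) = 0.7274×0.797 + 0.956384×0.203
        = 0.579738 + 0.194146 = 0.773884
The terms with attitude-control fault present sum to 0.194146, so
  P(attitude-control fault | telemetry dropout, ground-station outage) = 0.194146 / 0.773884 ≈ 0.251

Pr[attitude-control fault | telemetry dropout, ground-station outage] ≈ 0.251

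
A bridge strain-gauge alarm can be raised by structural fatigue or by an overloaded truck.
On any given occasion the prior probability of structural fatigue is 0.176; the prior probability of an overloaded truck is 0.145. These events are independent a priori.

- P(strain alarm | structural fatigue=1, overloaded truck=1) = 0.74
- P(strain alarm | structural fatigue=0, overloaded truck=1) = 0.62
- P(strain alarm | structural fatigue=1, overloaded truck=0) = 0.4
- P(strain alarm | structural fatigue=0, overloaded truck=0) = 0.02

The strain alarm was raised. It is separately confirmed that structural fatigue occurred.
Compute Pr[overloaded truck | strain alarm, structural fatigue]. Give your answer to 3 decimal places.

Pr[overloaded truck | strain alarm, structural fatigue] ≈ 0.239

Enumerate both values of overloaded truck and weight by the priors:
  P(strain alarm | structural fatigue) = 0.4*0.855 + 0.74*0.145
        = 0.342000 + 0.107300 = 0.449300
Configurations with overloaded truck contribute 0.107300, so
  P(overloaded truck | strain alarm, structural fatigue) = 0.107300 / 0.449300 ≈ 0.239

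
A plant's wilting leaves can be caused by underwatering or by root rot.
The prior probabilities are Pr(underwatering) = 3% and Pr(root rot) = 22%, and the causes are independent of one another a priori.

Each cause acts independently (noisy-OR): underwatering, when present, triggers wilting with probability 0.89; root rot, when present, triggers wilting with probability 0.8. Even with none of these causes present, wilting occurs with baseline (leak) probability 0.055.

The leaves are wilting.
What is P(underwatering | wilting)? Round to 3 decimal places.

Under noisy-OR, P(wilting | causes) = 1 − (1−0.055)·∏(1−qᵢ) over the active causes.
Numerator (weight on configurations with underwatering): 0.020968 + 0.006463 = 0.027431
The normalizing constant is 0.055*0.97*0.78 + 0.811*0.97*0.22 + 0.89605*0.03*0.78 + 0.97921*0.03*0.22 = 0.242111
Posterior = 0.027431 / 0.242111 ≈ 0.113

P(underwatering | wilting) ≈ 0.113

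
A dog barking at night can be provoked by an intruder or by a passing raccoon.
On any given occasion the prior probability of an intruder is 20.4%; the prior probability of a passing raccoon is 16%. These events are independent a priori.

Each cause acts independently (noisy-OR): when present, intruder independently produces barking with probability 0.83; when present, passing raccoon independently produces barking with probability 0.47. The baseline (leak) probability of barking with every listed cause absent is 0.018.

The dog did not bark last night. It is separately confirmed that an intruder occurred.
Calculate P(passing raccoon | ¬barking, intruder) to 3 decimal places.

Under noisy-OR, P(barking | causes) = 1 − (1−0.018)·∏(1−qᵢ) over the active causes.
For the numerator, keep only passing raccoon=true terms: 0.088478·0.16 = 0.014156
Normalizer over all consistent configurations: 0.16694·0.84 + 0.088478·0.16 = 0.154386
Posterior = 0.014156 / 0.154386 ≈ 0.092

P(passing raccoon | ¬barking, intruder) ≈ 0.092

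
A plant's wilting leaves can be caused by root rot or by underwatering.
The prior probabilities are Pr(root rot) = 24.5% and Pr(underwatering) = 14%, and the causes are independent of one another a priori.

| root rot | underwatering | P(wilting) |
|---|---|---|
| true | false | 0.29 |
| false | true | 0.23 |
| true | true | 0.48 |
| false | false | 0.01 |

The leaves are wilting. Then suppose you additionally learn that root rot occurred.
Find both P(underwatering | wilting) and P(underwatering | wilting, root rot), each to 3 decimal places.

Sum P(wilting|·) weighted by the priors over the 4 (root rot, underwatering) configurations:
  P(wilting) = 0.01·0.755·0.86 + 0.23·0.755·0.14 + 0.29·0.245·0.86 + 0.48·0.245·0.14
        = 0.006493 + 0.024311 + 0.061103 + 0.016464 = 0.108371
Keeping only the underwatering-present terms gives 0.040775, so
  P(underwatering | wilting) = 0.040775 / 0.108371 ≈ 0.376

Now condition on the additional information:
Sum P(wilting|·) weighted by the priors over both values of underwatering:
  P(wilting | root rot) = 0.29·0.86 + 0.48·0.14
        = 0.249400 + 0.067200 = 0.316600
Keeping only the underwatering-present terms gives 0.067200, so
  P(underwatering | wilting, root rot) = 0.067200 / 0.316600 ≈ 0.212
The drop from 0.376 to 0.212 is the explaining-away (discounting) effect.

P(underwatering | wilting) ≈ 0.376; P(underwatering | wilting, root rot) ≈ 0.212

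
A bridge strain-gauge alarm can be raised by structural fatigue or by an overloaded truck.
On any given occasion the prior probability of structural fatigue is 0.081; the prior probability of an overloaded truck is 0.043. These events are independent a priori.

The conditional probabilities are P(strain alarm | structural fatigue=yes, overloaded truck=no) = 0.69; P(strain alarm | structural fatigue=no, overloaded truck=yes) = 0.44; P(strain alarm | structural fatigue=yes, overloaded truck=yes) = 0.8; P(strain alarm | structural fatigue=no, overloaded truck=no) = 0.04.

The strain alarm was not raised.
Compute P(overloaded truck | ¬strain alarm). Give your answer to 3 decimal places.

P(overloaded truck | ¬strain alarm) ≈ 0.026

Sum P(¬strain alarm|·) weighted by the priors over the 4 (structural fatigue, overloaded truck) configurations:
  P(¬strain alarm) = 0.96*0.919*0.957 + 0.56*0.919*0.043 + 0.31*0.081*0.957 + 0.2*0.081*0.043
        = 0.844304 + 0.022130 + 0.024030 + 0.000697 = 0.891161
Keeping only the overloaded truck-present terms gives 0.022827, so
  P(overloaded truck | ¬strain alarm) = 0.022827 / 0.891161 ≈ 0.026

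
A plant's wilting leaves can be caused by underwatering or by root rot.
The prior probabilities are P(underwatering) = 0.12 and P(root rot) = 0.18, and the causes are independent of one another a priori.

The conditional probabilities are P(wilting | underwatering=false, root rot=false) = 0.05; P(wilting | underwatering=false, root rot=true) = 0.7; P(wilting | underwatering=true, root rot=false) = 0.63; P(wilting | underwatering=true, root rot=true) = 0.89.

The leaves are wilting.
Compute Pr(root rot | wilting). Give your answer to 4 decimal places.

Pr(root rot | wilting) ≈ 0.5702

Sum P(wilting|·) weighted by the priors over the 4 (underwatering, root rot) configurations:
  P(wilting) = 0.05×0.88×0.82 + 0.7×0.88×0.18 + 0.63×0.12×0.82 + 0.89×0.12×0.18
        = 0.036080 + 0.110880 + 0.061992 + 0.019224 = 0.228176
Keeping only the root rot-present terms gives 0.130104, so
  P(root rot | wilting) = 0.130104 / 0.228176 ≈ 0.5702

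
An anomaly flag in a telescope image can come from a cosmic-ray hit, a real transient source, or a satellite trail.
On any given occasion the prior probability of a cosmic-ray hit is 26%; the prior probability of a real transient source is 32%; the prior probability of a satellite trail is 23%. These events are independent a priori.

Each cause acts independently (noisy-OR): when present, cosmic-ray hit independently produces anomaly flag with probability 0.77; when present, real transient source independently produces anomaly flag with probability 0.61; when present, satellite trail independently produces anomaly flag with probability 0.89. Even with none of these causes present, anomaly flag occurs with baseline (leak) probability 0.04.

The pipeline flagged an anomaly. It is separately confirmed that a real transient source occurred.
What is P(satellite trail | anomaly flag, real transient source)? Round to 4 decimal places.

P(satellite trail | anomaly flag, real transient source) ≈ 0.2920

Under noisy-OR, P(anomaly flag | causes) = 1 − (1−0.04)·∏(1−qᵢ) over the active causes.
P(anomaly flag | real transient source) = 0.6256×0.74×0.77 + 0.958816×0.74×0.23 + 0.913888×0.26×0.77 + 0.990528×0.26×0.23 = 0.356467 + 0.163190 + 0.182960 + 0.059234 = 0.761851
Restricting to configurations with satellite trail present: 0.163190 + 0.059234 = 0.222424.
So P(satellite trail | anomaly flag, real transient source) = 0.222424/0.761851 ≈ 0.2920.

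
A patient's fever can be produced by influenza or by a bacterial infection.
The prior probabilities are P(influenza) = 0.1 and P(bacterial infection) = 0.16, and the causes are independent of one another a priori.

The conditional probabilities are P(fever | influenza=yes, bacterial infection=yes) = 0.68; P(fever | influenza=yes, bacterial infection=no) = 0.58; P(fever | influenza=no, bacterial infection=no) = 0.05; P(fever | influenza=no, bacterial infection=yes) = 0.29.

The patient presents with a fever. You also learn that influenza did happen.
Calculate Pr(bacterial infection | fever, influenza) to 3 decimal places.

Numerator (weight on configurations with bacterial infection): 0.68*0.16 = 0.108800
The normalizing constant is 0.58*0.84 + 0.68*0.16 = 0.596000
Posterior = 0.108800 / 0.596000 ≈ 0.183

Pr(bacterial infection | fever, influenza) ≈ 0.183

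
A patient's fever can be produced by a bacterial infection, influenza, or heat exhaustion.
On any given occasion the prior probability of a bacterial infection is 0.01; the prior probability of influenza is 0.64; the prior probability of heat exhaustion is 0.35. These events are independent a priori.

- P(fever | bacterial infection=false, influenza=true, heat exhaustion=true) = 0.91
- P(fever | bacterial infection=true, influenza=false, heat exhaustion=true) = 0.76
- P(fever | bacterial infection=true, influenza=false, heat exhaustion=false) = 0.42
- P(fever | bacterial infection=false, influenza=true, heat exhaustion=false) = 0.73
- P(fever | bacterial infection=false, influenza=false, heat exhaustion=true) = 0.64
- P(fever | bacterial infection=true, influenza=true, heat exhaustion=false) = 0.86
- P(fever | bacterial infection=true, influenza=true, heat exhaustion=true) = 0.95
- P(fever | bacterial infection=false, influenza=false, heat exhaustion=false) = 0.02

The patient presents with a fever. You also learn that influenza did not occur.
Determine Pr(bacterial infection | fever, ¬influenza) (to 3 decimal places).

By total probability over the 4 (bacterial infection, heat exhaustion) configurations:
  P(fever | ¬influenza) = 0.02·0.99·0.65 + 0.64·0.99·0.35 + 0.42·0.01·0.65 + 0.76·0.01·0.35
        = 0.012870 + 0.221760 + 0.002730 + 0.002660 = 0.240020
Keeping only the bacterial infection-present terms gives 0.005390, so
  P(bacterial infection | fever, ¬influenza) = 0.005390 / 0.240020 ≈ 0.022

Pr(bacterial infection | fever, ¬influenza) ≈ 0.022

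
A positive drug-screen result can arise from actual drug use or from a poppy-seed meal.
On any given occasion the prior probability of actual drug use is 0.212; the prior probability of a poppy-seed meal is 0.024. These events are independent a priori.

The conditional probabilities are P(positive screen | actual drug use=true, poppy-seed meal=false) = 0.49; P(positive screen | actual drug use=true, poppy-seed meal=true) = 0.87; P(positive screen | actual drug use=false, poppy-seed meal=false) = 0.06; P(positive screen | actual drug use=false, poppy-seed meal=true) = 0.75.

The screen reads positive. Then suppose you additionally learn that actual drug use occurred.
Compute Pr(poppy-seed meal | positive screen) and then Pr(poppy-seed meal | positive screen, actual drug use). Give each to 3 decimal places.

Pr(poppy-seed meal | positive screen) ≈ 0.112; Pr(poppy-seed meal | positive screen, actual drug use) ≈ 0.042

By total probability over the 4 (actual drug use, poppy-seed meal) configurations:
  P(positive screen) = 0.06*0.788*0.976 + 0.75*0.788*0.024 + 0.49*0.212*0.976 + 0.87*0.212*0.024
        = 0.046145 + 0.014184 + 0.101387 + 0.004427 = 0.166143
The terms with poppy-seed meal present sum to 0.018611, so
  P(poppy-seed meal | positive screen) = 0.018611 / 0.166143 ≈ 0.112

With the extra evidence:
Numerator (weight on configurations with poppy-seed meal): 0.87*0.024 = 0.020880
Normalizer over all consistent configurations: 0.49*0.976 + 0.87*0.024 = 0.499120
P(poppy-seed meal | positive screen, actual drug use) = 0.020880/0.499120 ≈ 0.042
This is intercausal reasoning (explaining away): once actual drug use accounts for the positive screen, poppy-seed meal becomes less likely.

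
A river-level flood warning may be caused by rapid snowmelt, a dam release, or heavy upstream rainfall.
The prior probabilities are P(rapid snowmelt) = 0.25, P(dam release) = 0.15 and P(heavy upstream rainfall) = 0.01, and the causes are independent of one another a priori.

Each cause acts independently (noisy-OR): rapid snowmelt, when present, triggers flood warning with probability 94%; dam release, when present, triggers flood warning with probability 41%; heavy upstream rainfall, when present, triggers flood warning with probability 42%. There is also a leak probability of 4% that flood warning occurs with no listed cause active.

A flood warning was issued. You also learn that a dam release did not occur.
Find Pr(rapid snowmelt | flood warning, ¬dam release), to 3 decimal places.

Pr(rapid snowmelt | flood warning, ¬dam release) ≈ 0.877

Under noisy-OR, P(flood warning | causes) = 1 − (1−0.04)·∏(1−qᵢ) over the active causes.
Weight on rapid snowmelt=true, given the evidence: 0.233244 + 0.002416 = 0.235660
Normalizer over all consistent configurations: 0.04×0.75×0.99 + 0.4432×0.75×0.01 + 0.9424×0.25×0.99 + 0.966592×0.25×0.01 = 0.268684
Posterior = 0.235660 / 0.268684 ≈ 0.877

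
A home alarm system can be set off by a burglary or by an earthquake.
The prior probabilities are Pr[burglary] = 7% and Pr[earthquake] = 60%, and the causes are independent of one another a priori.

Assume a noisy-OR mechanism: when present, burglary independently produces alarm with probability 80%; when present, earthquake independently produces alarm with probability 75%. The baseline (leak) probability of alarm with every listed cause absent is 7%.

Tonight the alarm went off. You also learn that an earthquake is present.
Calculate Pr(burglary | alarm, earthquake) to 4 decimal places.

Under noisy-OR, P(alarm | causes) = 1 − (1−0.07)·∏(1−qᵢ) over the active causes.
Enumerate both values of burglary and weight by the priors:
  P(alarm | earthquake) = 0.7675*0.93 + 0.9535*0.07
        = 0.713775 + 0.066745 = 0.780520
The terms with burglary present sum to 0.066745, so
  P(burglary | alarm, earthquake) = 0.066745 / 0.780520 ≈ 0.0855

Pr(burglary | alarm, earthquake) ≈ 0.0855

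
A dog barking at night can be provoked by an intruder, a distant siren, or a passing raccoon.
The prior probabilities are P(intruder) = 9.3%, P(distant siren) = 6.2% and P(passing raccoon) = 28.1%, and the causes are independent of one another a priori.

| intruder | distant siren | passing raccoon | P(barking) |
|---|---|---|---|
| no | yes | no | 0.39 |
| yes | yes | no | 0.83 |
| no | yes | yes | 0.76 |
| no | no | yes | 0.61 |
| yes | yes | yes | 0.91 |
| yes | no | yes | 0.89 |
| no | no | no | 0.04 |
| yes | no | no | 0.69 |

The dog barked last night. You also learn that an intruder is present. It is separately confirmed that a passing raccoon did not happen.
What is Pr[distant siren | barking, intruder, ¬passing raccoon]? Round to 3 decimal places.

For the numerator, keep only distant siren=true terms: 0.83×0.062 = 0.051460
Normalizer over all consistent configurations: 0.69×0.938 + 0.83×0.062 = 0.698680
Posterior = 0.051460 / 0.698680 ≈ 0.074

Pr[distant siren | barking, intruder, ¬passing raccoon] ≈ 0.074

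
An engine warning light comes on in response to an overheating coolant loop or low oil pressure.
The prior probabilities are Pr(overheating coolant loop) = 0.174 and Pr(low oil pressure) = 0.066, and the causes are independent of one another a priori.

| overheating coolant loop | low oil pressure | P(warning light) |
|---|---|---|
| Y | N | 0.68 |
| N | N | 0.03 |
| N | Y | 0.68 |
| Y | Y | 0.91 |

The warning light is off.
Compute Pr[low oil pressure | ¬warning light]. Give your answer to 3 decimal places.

P(¬warning light) = 0.97×0.826×0.934 + 0.32×0.826×0.066 + 0.32×0.174×0.934 + 0.09×0.174×0.066 = 0.748339 + 0.017445 + 0.052005 + 0.001034 = 0.818823
Restricting to configurations with low oil pressure present: 0.017445 + 0.001034 = 0.018479.
P(low oil pressure | ¬warning light) = 0.018479 / 0.818823 ≈ 0.023

Pr[low oil pressure | ¬warning light] ≈ 0.023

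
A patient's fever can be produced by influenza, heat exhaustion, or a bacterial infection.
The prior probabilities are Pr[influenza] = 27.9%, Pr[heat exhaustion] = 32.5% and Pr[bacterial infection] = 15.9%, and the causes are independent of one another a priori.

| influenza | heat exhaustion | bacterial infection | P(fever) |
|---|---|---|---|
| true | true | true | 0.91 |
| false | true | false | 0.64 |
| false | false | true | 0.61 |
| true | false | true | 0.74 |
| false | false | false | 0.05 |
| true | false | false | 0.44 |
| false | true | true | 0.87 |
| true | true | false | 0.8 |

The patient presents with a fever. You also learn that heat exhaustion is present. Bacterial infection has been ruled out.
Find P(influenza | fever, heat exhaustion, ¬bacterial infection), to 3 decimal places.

P(influenza | fever, heat exhaustion, ¬bacterial infection) ≈ 0.326

Sum P(fever|·) weighted by the priors over both values of influenza:
  P(fever | heat exhaustion, ¬bacterial infection) = 0.64×0.721 + 0.8×0.279
        = 0.461440 + 0.223200 = 0.684640
The terms with influenza present sum to 0.223200, so
  P(influenza | fever, heat exhaustion, ¬bacterial infection) = 0.223200 / 0.684640 ≈ 0.326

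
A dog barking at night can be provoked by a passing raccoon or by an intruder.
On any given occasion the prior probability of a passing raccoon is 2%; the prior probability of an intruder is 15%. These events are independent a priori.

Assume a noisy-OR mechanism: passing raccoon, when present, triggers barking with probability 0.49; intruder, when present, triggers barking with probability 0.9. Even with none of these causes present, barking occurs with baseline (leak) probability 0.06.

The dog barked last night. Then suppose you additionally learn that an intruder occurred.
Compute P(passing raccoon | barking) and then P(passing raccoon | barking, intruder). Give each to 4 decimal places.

P(passing raccoon | barking) ≈ 0.0601; P(passing raccoon | barking, intruder) ≈ 0.0210

Under noisy-OR, P(barking | causes) = 1 − (1−0.06)·∏(1−qᵢ) over the active causes.
Sum P(barking|·) weighted by the priors over the 4 (passing raccoon, intruder) configurations:
  P(barking) = 0.06·0.98·0.85 + 0.906·0.98·0.15 + 0.5206·0.02·0.85 + 0.95206·0.02·0.15
        = 0.049980 + 0.133182 + 0.008850 + 0.002856 = 0.194868
Configurations with passing raccoon contribute 0.011706, so
  P(passing raccoon | barking) = 0.011706 / 0.194868 ≈ 0.0601

With the extra evidence:
Sum P(barking|·) weighted by the priors over both values of passing raccoon:
  P(barking | intruder) = 0.906×0.98 + 0.95206×0.02
        = 0.887880 + 0.019041 = 0.906921
The terms with passing raccoon present sum to 0.019041, so
  P(passing raccoon | barking, intruder) = 0.019041 / 0.906921 ≈ 0.0210
This is intercausal reasoning (explaining away): once intruder accounts for the barking, passing raccoon becomes less likely.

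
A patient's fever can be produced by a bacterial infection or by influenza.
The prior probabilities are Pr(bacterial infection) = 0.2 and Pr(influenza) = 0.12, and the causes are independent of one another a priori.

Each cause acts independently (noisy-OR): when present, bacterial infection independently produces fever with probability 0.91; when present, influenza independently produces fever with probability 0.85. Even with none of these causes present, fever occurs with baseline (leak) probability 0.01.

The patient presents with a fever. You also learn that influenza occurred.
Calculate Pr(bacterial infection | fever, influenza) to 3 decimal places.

Pr(bacterial infection | fever, influenza) ≈ 0.225

Under noisy-OR, P(fever | causes) = 1 − (1−0.01)·∏(1−qᵢ) over the active causes.
Weight on bacterial infection=true, given the evidence: 0.986635·0.2 = 0.197327
Denominator P(fever | influenza): 0.8515·0.8 + 0.986635·0.2 = 0.878527
P(bacterial infection | fever, influenza) = 0.197327/0.878527 ≈ 0.225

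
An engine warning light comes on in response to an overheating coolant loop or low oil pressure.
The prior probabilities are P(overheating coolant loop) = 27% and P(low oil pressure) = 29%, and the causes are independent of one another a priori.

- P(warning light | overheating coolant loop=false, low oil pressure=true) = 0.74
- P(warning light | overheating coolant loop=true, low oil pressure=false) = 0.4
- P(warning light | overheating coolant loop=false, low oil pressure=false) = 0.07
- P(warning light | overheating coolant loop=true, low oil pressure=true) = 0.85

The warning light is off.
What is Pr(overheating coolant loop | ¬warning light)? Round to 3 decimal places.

Sum P(¬warning light|·) weighted by the priors over the 4 (overheating coolant loop, low oil pressure) configurations:
  P(¬warning light) = 0.93·0.73·0.71 + 0.26·0.73·0.29 + 0.6·0.27·0.71 + 0.15·0.27·0.29
        = 0.482019 + 0.055042 + 0.115020 + 0.011745 = 0.663826
Configurations with overheating coolant loop contribute 0.126765, so
  P(overheating coolant loop | ¬warning light) = 0.126765 / 0.663826 ≈ 0.191

Pr(overheating coolant loop | ¬warning light) ≈ 0.191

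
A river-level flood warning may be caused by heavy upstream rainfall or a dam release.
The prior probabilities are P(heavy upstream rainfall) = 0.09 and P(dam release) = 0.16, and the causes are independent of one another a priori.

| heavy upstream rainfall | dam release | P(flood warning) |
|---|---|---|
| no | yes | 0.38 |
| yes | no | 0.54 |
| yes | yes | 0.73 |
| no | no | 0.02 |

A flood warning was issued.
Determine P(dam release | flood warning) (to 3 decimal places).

P(dam release | flood warning) ≈ 0.540

Weight on dam release=true, given the evidence: 0.055328 + 0.010512 = 0.065840
The normalizing constant is 0.02×0.91×0.84 + 0.38×0.91×0.16 + 0.54×0.09×0.84 + 0.73×0.09×0.16 = 0.121952
Posterior = 0.065840 / 0.121952 ≈ 0.540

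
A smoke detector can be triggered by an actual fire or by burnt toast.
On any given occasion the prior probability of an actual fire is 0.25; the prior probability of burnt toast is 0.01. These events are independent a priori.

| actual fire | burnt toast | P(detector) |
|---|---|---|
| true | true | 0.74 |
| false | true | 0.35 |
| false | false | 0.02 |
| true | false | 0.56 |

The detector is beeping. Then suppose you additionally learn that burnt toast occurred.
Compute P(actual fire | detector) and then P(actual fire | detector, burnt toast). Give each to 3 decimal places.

P(actual fire | detector) ≈ 0.889; P(actual fire | detector, burnt toast) ≈ 0.413

Sum P(detector|·) weighted by the priors over the 4 (actual fire, burnt toast) configurations:
  P(detector) = 0.02·0.75·0.99 + 0.35·0.75·0.01 + 0.56·0.25·0.99 + 0.74·0.25·0.01
        = 0.014850 + 0.002625 + 0.138600 + 0.001850 = 0.157925
Keeping only the actual fire-present terms gives 0.140450, so
  P(actual fire | detector) = 0.140450 / 0.157925 ≈ 0.889

With the extra evidence:
Enumerate both values of actual fire and weight by the priors:
  P(detector | burnt toast) = 0.35*0.75 + 0.74*0.25
        = 0.262500 + 0.185000 = 0.447500
Configurations with actual fire contribute 0.185000, so
  P(actual fire | detector, burnt toast) = 0.185000 / 0.447500 ≈ 0.413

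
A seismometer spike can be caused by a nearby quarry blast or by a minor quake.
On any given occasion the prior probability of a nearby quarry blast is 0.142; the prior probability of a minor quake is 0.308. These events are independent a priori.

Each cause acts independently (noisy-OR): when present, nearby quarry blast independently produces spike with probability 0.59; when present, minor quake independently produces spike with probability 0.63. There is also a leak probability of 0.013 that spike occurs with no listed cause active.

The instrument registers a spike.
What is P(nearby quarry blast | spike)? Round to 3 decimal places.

Under noisy-OR, P(spike | causes) = 1 − (1−0.013)·∏(1−qᵢ) over the active causes.
Weight on nearby quarry blast=true, given the evidence: 0.058500 + 0.037187 = 0.095687
Denominator P(spike): 0.013·0.858·0.692 + 0.63481·0.858·0.308 + 0.59533·0.142·0.692 + 0.850272·0.142·0.308 = 0.271163
P(nearby quarry blast | spike) = 0.095687/0.271163 ≈ 0.353

P(nearby quarry blast | spike) ≈ 0.353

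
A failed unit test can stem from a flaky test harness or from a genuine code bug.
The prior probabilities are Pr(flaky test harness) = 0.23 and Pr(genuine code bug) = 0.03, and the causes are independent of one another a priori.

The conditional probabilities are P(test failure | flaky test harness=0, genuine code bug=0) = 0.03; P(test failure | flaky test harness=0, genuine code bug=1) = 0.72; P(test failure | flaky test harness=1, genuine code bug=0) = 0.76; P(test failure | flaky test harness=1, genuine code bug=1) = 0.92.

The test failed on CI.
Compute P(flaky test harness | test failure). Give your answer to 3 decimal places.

P(flaky test harness | test failure) ≈ 0.818

For the numerator, keep only flaky test harness=true terms: 0.169556 + 0.006348 = 0.175904
Normalizer over all consistent configurations: 0.03·0.77·0.97 + 0.72·0.77·0.03 + 0.76·0.23·0.97 + 0.92·0.23·0.03 = 0.214943
P(flaky test harness | test failure) = 0.175904/0.214943 ≈ 0.818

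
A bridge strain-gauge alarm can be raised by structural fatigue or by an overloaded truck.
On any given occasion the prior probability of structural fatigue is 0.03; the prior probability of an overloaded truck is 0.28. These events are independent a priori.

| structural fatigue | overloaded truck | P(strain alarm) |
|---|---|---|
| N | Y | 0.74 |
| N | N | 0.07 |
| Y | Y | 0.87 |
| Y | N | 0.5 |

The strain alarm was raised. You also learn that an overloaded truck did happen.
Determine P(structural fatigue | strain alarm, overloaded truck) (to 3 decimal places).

Enumerate both values of structural fatigue and weight by the priors:
  P(strain alarm | overloaded truck) = 0.74×0.97 + 0.87×0.03
        = 0.717800 + 0.026100 = 0.743900
Configurations with structural fatigue contribute 0.026100, so
  P(structural fatigue | strain alarm, overloaded truck) = 0.026100 / 0.743900 ≈ 0.035

P(structural fatigue | strain alarm, overloaded truck) ≈ 0.035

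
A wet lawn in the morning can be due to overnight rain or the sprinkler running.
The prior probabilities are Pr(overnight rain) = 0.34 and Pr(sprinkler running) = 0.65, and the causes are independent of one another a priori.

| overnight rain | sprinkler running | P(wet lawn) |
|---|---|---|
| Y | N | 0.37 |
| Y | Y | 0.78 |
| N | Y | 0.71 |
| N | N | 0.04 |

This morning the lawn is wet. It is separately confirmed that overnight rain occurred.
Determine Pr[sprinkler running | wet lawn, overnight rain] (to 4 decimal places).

P(wet lawn | overnight rain) = 0.37·0.35 + 0.78·0.65 = 0.129500 + 0.507000 = 0.636500
Restricting to configurations with sprinkler running present: 0.78·0.65 = 0.507000.
P(sprinkler running | wet lawn, overnight rain) = 0.507000 / 0.636500 ≈ 0.7965

Pr[sprinkler running | wet lawn, overnight rain] ≈ 0.7965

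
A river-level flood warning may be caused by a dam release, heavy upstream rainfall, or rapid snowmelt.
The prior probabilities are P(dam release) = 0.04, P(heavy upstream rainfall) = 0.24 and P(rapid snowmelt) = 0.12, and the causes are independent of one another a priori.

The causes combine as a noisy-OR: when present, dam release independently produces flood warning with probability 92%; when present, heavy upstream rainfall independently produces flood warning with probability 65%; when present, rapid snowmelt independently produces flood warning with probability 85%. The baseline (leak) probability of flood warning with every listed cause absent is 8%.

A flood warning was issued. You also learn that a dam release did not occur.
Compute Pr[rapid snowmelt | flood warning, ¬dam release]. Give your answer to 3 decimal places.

Pr[rapid snowmelt | flood warning, ¬dam release] ≈ 0.350

Under noisy-OR, P(flood warning | causes) = 1 − (1−0.08)·∏(1−qᵢ) over the active causes.
Sum P(flood warning|·) weighted by the priors over the 4 (heavy upstream rainfall, rapid snowmelt) configurations:
  P(flood warning | ¬dam release) = 0.08·0.76·0.88 + 0.862·0.76·0.12 + 0.678·0.24·0.88 + 0.9517·0.24·0.12
        = 0.053504 + 0.078614 + 0.143194 + 0.027409 = 0.302721
The terms with rapid snowmelt present sum to 0.106023, so
  P(rapid snowmelt | flood warning, ¬dam release) = 0.106023 / 0.302721 ≈ 0.350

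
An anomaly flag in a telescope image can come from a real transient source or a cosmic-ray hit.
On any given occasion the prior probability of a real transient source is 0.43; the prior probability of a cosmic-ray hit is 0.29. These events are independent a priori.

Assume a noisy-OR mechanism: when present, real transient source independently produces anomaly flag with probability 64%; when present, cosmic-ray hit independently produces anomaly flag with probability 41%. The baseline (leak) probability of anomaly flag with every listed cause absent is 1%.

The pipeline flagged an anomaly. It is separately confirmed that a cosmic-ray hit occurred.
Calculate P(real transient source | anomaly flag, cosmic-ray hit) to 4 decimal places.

P(real transient source | anomaly flag, cosmic-ray hit) ≈ 0.5889

Under noisy-OR, P(anomaly flag | causes) = 1 − (1−0.01)·∏(1−qᵢ) over the active causes.
P(anomaly flag | cosmic-ray hit) = 0.4159×0.57 + 0.789724×0.43 = 0.237063 + 0.339581 = 0.576644
The real transient source-present share is 0.789724×0.43 = 0.339581.
Hence the posterior is 0.339581/0.576644 ≈ 0.5889.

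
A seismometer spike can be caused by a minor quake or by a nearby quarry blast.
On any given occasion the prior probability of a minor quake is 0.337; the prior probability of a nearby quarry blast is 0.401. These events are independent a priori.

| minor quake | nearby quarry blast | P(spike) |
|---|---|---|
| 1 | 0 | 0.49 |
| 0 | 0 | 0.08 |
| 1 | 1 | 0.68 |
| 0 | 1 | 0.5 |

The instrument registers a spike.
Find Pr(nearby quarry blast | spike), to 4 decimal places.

Pr(nearby quarry blast | spike) ≈ 0.6324

For the numerator, keep only nearby quarry blast=true terms: 0.132932 + 0.091893 = 0.224825
The normalizing constant is 0.08*0.663*0.599 + 0.5*0.663*0.401 + 0.49*0.337*0.599 + 0.68*0.337*0.401 = 0.355509
Posterior = 0.224825 / 0.355509 ≈ 0.6324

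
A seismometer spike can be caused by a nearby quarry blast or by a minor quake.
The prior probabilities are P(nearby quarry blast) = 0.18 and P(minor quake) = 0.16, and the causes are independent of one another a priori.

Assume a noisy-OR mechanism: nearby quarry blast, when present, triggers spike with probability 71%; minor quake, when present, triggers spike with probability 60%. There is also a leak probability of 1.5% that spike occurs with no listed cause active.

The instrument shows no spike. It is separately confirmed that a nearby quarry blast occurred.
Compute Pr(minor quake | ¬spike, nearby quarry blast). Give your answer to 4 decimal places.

Pr(minor quake | ¬spike, nearby quarry blast) ≈ 0.0708

Under noisy-OR, P(spike | causes) = 1 − (1−0.015)·∏(1−qᵢ) over the active causes.
For the numerator, keep only minor quake=true terms: 0.11426×0.16 = 0.018282
The normalizing constant is 0.28565×0.84 + 0.11426×0.16 = 0.258228
Posterior = 0.018282 / 0.258228 ≈ 0.0708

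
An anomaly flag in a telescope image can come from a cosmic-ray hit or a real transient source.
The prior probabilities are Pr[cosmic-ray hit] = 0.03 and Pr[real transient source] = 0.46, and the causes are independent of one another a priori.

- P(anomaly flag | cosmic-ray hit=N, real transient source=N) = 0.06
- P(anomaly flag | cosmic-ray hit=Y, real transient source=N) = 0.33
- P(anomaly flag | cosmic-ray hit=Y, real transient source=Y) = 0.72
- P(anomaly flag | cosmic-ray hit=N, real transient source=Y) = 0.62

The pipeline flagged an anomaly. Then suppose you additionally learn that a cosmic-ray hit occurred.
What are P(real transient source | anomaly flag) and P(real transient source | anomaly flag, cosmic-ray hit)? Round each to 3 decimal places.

Numerator (weight on configurations with real transient source): 0.276644 + 0.009936 = 0.286580
Normalizer over all consistent configurations: 0.06×0.97×0.54 + 0.62×0.97×0.46 + 0.33×0.03×0.54 + 0.72×0.03×0.46 = 0.323354
P(real transient source | anomaly flag) = 0.286580/0.323354 ≈ 0.886

Now condition on the additional information:
Numerator (weight on configurations with real transient source): 0.72*0.46 = 0.331200
Normalizer over all consistent configurations: 0.33*0.54 + 0.72*0.46 = 0.509400
Posterior = 0.331200 / 0.509400 ≈ 0.650
— cosmic-ray hit explains away the evidence for real transient source.

P(real transient source | anomaly flag) ≈ 0.886; P(real transient source | anomaly flag, cosmic-ray hit) ≈ 0.650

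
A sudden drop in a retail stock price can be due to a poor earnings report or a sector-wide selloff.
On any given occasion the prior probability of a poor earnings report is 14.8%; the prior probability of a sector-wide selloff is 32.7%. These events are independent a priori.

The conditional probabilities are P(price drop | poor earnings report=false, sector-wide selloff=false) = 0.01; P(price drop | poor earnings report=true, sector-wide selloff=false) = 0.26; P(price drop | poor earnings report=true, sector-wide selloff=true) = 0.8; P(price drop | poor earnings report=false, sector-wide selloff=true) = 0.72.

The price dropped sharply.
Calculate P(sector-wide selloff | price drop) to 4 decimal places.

P(sector-wide selloff | price drop) ≈ 0.8833

Sum P(price drop|·) weighted by the priors over the 4 (poor earnings report, sector-wide selloff) configurations:
  P(price drop) = 0.01×0.852×0.673 + 0.72×0.852×0.327 + 0.26×0.148×0.673 + 0.8×0.148×0.327
        = 0.005734 + 0.200595 + 0.025897 + 0.038717 = 0.270943
The terms with sector-wide selloff present sum to 0.239312, so
  P(sector-wide selloff | price drop) = 0.239312 / 0.270943 ≈ 0.8833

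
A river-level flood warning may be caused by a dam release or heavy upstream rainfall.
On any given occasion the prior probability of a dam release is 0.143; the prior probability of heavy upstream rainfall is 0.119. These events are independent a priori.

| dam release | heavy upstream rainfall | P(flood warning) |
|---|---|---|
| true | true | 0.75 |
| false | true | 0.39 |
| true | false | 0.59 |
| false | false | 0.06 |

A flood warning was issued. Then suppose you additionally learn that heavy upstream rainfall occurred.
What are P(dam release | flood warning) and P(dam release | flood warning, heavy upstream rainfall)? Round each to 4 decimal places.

Numerator (weight on configurations with dam release): 0.074330 + 0.012763 = 0.087093
The normalizing constant is 0.06×0.857×0.881 + 0.39×0.857×0.119 + 0.59×0.143×0.881 + 0.75×0.143×0.119 = 0.172167
P(dam release | flood warning) = 0.087093/0.172167 ≈ 0.5059

With the extra evidence:
Weight on dam release=true, given the evidence: 0.75·0.143 = 0.107250
Normalizer over all consistent configurations: 0.39·0.857 + 0.75·0.143 = 0.441480
Posterior = 0.107250 / 0.441480 ≈ 0.2429

P(dam release | flood warning) ≈ 0.5059; P(dam release | flood warning, heavy upstream rainfall) ≈ 0.2429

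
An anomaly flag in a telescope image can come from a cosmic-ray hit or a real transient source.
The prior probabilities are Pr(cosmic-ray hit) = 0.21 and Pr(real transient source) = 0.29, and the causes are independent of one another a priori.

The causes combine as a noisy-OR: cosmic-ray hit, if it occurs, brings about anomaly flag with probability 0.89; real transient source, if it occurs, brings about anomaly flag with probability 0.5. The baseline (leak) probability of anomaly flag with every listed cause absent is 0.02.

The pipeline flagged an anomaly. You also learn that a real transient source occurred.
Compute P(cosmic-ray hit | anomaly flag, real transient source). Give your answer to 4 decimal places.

P(cosmic-ray hit | anomaly flag, real transient source) ≈ 0.3303

Under noisy-OR, P(anomaly flag | causes) = 1 − (1−0.02)·∏(1−qᵢ) over the active causes.
Weight on cosmic-ray hit=true, given the evidence: 0.9461·0.21 = 0.198681
Denominator P(anomaly flag | real transient source): 0.51·0.79 + 0.9461·0.21 = 0.601581
Posterior = 0.198681 / 0.601581 ≈ 0.3303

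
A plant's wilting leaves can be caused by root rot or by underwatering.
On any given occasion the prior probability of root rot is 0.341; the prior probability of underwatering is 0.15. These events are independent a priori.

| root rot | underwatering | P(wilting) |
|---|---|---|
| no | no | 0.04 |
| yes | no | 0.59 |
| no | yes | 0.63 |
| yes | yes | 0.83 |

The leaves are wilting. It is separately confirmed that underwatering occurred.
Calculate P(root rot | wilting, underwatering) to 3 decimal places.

P(wilting | underwatering) = 0.63×0.659 + 0.83×0.341 = 0.415170 + 0.283030 = 0.698200
Of this, 0.283030 comes from 0.83×0.341 (the root rot=true cases).
P(root rot | wilting, underwatering) = 0.283030 / 0.698200 ≈ 0.405

P(root rot | wilting, underwatering) ≈ 0.405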